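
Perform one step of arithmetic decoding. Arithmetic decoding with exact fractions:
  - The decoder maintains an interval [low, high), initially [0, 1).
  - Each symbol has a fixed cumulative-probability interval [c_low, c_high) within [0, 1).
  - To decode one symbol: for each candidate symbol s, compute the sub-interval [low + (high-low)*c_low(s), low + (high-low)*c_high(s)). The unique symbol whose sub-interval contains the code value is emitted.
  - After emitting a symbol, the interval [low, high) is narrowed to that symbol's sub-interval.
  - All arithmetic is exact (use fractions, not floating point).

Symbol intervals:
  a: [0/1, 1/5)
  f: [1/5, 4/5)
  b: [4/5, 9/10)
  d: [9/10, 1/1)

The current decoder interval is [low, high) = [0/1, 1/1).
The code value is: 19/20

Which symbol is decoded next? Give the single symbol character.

Interval width = high − low = 1/1 − 0/1 = 1/1
Scaled code = (code − low) / width = (19/20 − 0/1) / 1/1 = 19/20
  a: [0/1, 1/5) 
  f: [1/5, 4/5) 
  b: [4/5, 9/10) 
  d: [9/10, 1/1) ← scaled code falls here ✓

Answer: d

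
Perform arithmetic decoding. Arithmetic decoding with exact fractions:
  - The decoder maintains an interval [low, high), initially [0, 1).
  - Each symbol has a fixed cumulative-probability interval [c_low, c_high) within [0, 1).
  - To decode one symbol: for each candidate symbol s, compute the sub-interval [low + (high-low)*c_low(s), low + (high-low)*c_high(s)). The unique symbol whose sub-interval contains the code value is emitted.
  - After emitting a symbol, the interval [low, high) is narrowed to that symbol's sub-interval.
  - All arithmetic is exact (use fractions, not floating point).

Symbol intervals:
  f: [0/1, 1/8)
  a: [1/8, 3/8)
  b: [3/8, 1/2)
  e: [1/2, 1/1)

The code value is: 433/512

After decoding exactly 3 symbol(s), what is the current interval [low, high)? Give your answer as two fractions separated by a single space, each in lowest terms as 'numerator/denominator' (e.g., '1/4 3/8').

Step 1: interval [0/1, 1/1), width = 1/1 - 0/1 = 1/1
  'f': [0/1 + 1/1*0/1, 0/1 + 1/1*1/8) = [0/1, 1/8)
  'a': [0/1 + 1/1*1/8, 0/1 + 1/1*3/8) = [1/8, 3/8)
  'b': [0/1 + 1/1*3/8, 0/1 + 1/1*1/2) = [3/8, 1/2)
  'e': [0/1 + 1/1*1/2, 0/1 + 1/1*1/1) = [1/2, 1/1) <- contains code 433/512
  emit 'e', narrow to [1/2, 1/1)
Step 2: interval [1/2, 1/1), width = 1/1 - 1/2 = 1/2
  'f': [1/2 + 1/2*0/1, 1/2 + 1/2*1/8) = [1/2, 9/16)
  'a': [1/2 + 1/2*1/8, 1/2 + 1/2*3/8) = [9/16, 11/16)
  'b': [1/2 + 1/2*3/8, 1/2 + 1/2*1/2) = [11/16, 3/4)
  'e': [1/2 + 1/2*1/2, 1/2 + 1/2*1/1) = [3/4, 1/1) <- contains code 433/512
  emit 'e', narrow to [3/4, 1/1)
Step 3: interval [3/4, 1/1), width = 1/1 - 3/4 = 1/4
  'f': [3/4 + 1/4*0/1, 3/4 + 1/4*1/8) = [3/4, 25/32)
  'a': [3/4 + 1/4*1/8, 3/4 + 1/4*3/8) = [25/32, 27/32)
  'b': [3/4 + 1/4*3/8, 3/4 + 1/4*1/2) = [27/32, 7/8) <- contains code 433/512
  'e': [3/4 + 1/4*1/2, 3/4 + 1/4*1/1) = [7/8, 1/1)
  emit 'b', narrow to [27/32, 7/8)

Answer: 27/32 7/8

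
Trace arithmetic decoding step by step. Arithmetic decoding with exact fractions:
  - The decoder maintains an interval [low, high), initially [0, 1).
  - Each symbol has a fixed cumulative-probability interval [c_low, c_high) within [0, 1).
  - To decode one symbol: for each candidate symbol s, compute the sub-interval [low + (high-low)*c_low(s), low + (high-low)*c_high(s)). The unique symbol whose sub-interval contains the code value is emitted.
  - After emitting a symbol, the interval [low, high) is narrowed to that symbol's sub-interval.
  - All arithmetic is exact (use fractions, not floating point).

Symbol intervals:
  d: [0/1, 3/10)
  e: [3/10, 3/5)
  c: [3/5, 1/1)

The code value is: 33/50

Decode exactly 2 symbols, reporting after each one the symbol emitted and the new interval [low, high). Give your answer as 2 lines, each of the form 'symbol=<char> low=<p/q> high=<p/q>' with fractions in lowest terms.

Answer: symbol=c low=3/5 high=1/1
symbol=d low=3/5 high=18/25

Derivation:
Step 1: interval [0/1, 1/1), width = 1/1 - 0/1 = 1/1
  'd': [0/1 + 1/1*0/1, 0/1 + 1/1*3/10) = [0/1, 3/10)
  'e': [0/1 + 1/1*3/10, 0/1 + 1/1*3/5) = [3/10, 3/5)
  'c': [0/1 + 1/1*3/5, 0/1 + 1/1*1/1) = [3/5, 1/1) <- contains code 33/50
  emit 'c', narrow to [3/5, 1/1)
Step 2: interval [3/5, 1/1), width = 1/1 - 3/5 = 2/5
  'd': [3/5 + 2/5*0/1, 3/5 + 2/5*3/10) = [3/5, 18/25) <- contains code 33/50
  'e': [3/5 + 2/5*3/10, 3/5 + 2/5*3/5) = [18/25, 21/25)
  'c': [3/5 + 2/5*3/5, 3/5 + 2/5*1/1) = [21/25, 1/1)
  emit 'd', narrow to [3/5, 18/25)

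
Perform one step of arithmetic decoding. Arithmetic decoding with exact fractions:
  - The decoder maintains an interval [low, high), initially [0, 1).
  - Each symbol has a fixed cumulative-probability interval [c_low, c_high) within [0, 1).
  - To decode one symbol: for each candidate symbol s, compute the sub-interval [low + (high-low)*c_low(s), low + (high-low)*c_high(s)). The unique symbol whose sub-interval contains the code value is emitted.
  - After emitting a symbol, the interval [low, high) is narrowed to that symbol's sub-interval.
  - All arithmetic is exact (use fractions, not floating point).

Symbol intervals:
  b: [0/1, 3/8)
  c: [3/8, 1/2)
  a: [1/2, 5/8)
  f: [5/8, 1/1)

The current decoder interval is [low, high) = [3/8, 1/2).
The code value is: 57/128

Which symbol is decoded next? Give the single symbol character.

Answer: a

Derivation:
Interval width = high − low = 1/2 − 3/8 = 1/8
Scaled code = (code − low) / width = (57/128 − 3/8) / 1/8 = 9/16
  b: [0/1, 3/8) 
  c: [3/8, 1/2) 
  a: [1/2, 5/8) ← scaled code falls here ✓
  f: [5/8, 1/1) 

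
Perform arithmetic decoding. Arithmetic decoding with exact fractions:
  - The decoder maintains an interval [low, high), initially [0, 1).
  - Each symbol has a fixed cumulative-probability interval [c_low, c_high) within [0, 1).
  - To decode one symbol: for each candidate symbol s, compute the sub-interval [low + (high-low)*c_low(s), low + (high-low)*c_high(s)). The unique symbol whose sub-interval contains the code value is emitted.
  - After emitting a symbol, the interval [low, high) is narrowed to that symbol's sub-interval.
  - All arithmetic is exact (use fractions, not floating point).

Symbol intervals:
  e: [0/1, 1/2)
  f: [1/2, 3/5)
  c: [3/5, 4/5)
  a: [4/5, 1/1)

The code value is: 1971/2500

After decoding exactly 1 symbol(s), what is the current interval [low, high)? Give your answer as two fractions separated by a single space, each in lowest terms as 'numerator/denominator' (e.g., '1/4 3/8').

Answer: 3/5 4/5

Derivation:
Step 1: interval [0/1, 1/1), width = 1/1 - 0/1 = 1/1
  'e': [0/1 + 1/1*0/1, 0/1 + 1/1*1/2) = [0/1, 1/2)
  'f': [0/1 + 1/1*1/2, 0/1 + 1/1*3/5) = [1/2, 3/5)
  'c': [0/1 + 1/1*3/5, 0/1 + 1/1*4/5) = [3/5, 4/5) <- contains code 1971/2500
  'a': [0/1 + 1/1*4/5, 0/1 + 1/1*1/1) = [4/5, 1/1)
  emit 'c', narrow to [3/5, 4/5)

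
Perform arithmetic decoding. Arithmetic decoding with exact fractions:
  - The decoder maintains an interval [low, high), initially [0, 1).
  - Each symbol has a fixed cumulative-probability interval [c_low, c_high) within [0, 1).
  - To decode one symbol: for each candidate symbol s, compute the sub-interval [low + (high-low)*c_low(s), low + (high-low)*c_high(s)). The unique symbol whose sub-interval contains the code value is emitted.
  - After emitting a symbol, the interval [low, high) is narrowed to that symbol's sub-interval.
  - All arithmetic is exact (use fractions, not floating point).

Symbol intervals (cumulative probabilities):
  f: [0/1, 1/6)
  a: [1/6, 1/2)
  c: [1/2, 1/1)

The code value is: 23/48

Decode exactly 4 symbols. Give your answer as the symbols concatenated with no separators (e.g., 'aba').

Answer: accc

Derivation:
Step 1: interval [0/1, 1/1), width = 1/1 - 0/1 = 1/1
  'f': [0/1 + 1/1*0/1, 0/1 + 1/1*1/6) = [0/1, 1/6)
  'a': [0/1 + 1/1*1/6, 0/1 + 1/1*1/2) = [1/6, 1/2) <- contains code 23/48
  'c': [0/1 + 1/1*1/2, 0/1 + 1/1*1/1) = [1/2, 1/1)
  emit 'a', narrow to [1/6, 1/2)
Step 2: interval [1/6, 1/2), width = 1/2 - 1/6 = 1/3
  'f': [1/6 + 1/3*0/1, 1/6 + 1/3*1/6) = [1/6, 2/9)
  'a': [1/6 + 1/3*1/6, 1/6 + 1/3*1/2) = [2/9, 1/3)
  'c': [1/6 + 1/3*1/2, 1/6 + 1/3*1/1) = [1/3, 1/2) <- contains code 23/48
  emit 'c', narrow to [1/3, 1/2)
Step 3: interval [1/3, 1/2), width = 1/2 - 1/3 = 1/6
  'f': [1/3 + 1/6*0/1, 1/3 + 1/6*1/6) = [1/3, 13/36)
  'a': [1/3 + 1/6*1/6, 1/3 + 1/6*1/2) = [13/36, 5/12)
  'c': [1/3 + 1/6*1/2, 1/3 + 1/6*1/1) = [5/12, 1/2) <- contains code 23/48
  emit 'c', narrow to [5/12, 1/2)
Step 4: interval [5/12, 1/2), width = 1/2 - 5/12 = 1/12
  'f': [5/12 + 1/12*0/1, 5/12 + 1/12*1/6) = [5/12, 31/72)
  'a': [5/12 + 1/12*1/6, 5/12 + 1/12*1/2) = [31/72, 11/24)
  'c': [5/12 + 1/12*1/2, 5/12 + 1/12*1/1) = [11/24, 1/2) <- contains code 23/48
  emit 'c', narrow to [11/24, 1/2)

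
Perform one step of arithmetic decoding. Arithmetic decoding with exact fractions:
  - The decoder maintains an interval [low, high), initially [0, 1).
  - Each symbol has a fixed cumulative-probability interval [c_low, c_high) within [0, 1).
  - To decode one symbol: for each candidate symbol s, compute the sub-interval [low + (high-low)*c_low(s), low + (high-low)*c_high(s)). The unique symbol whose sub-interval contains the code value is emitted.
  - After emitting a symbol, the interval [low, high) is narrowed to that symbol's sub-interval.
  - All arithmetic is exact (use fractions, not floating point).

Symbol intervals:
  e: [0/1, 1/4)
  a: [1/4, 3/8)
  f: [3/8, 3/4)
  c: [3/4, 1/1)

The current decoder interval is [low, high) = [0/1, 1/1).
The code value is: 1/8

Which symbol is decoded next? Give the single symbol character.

Interval width = high − low = 1/1 − 0/1 = 1/1
Scaled code = (code − low) / width = (1/8 − 0/1) / 1/1 = 1/8
  e: [0/1, 1/4) ← scaled code falls here ✓
  a: [1/4, 3/8) 
  f: [3/8, 3/4) 
  c: [3/4, 1/1) 

Answer: e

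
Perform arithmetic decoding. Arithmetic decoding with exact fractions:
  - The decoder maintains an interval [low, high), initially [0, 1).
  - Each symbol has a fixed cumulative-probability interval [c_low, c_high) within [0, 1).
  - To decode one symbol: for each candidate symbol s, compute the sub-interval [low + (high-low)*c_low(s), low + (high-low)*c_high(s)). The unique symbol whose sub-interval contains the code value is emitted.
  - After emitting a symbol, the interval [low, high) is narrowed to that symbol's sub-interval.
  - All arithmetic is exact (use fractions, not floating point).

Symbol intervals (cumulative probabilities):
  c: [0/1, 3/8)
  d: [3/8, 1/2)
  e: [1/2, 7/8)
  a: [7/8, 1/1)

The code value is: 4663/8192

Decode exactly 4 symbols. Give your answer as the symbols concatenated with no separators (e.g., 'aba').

Step 1: interval [0/1, 1/1), width = 1/1 - 0/1 = 1/1
  'c': [0/1 + 1/1*0/1, 0/1 + 1/1*3/8) = [0/1, 3/8)
  'd': [0/1 + 1/1*3/8, 0/1 + 1/1*1/2) = [3/8, 1/2)
  'e': [0/1 + 1/1*1/2, 0/1 + 1/1*7/8) = [1/2, 7/8) <- contains code 4663/8192
  'a': [0/1 + 1/1*7/8, 0/1 + 1/1*1/1) = [7/8, 1/1)
  emit 'e', narrow to [1/2, 7/8)
Step 2: interval [1/2, 7/8), width = 7/8 - 1/2 = 3/8
  'c': [1/2 + 3/8*0/1, 1/2 + 3/8*3/8) = [1/2, 41/64) <- contains code 4663/8192
  'd': [1/2 + 3/8*3/8, 1/2 + 3/8*1/2) = [41/64, 11/16)
  'e': [1/2 + 3/8*1/2, 1/2 + 3/8*7/8) = [11/16, 53/64)
  'a': [1/2 + 3/8*7/8, 1/2 + 3/8*1/1) = [53/64, 7/8)
  emit 'c', narrow to [1/2, 41/64)
Step 3: interval [1/2, 41/64), width = 41/64 - 1/2 = 9/64
  'c': [1/2 + 9/64*0/1, 1/2 + 9/64*3/8) = [1/2, 283/512)
  'd': [1/2 + 9/64*3/8, 1/2 + 9/64*1/2) = [283/512, 73/128) <- contains code 4663/8192
  'e': [1/2 + 9/64*1/2, 1/2 + 9/64*7/8) = [73/128, 319/512)
  'a': [1/2 + 9/64*7/8, 1/2 + 9/64*1/1) = [319/512, 41/64)
  emit 'd', narrow to [283/512, 73/128)
Step 4: interval [283/512, 73/128), width = 73/128 - 283/512 = 9/512
  'c': [283/512 + 9/512*0/1, 283/512 + 9/512*3/8) = [283/512, 2291/4096)
  'd': [283/512 + 9/512*3/8, 283/512 + 9/512*1/2) = [2291/4096, 575/1024)
  'e': [283/512 + 9/512*1/2, 283/512 + 9/512*7/8) = [575/1024, 2327/4096)
  'a': [283/512 + 9/512*7/8, 283/512 + 9/512*1/1) = [2327/4096, 73/128) <- contains code 4663/8192
  emit 'a', narrow to [2327/4096, 73/128)

Answer: ecda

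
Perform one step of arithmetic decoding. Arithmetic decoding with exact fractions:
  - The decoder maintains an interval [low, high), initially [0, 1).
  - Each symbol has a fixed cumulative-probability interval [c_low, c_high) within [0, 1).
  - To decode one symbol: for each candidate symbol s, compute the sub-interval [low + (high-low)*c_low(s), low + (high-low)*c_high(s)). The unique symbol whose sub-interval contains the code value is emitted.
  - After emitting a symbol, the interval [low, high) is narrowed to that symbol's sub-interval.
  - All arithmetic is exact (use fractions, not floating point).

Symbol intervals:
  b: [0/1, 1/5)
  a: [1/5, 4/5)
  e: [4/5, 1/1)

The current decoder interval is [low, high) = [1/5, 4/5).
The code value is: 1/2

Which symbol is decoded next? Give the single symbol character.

Answer: a

Derivation:
Interval width = high − low = 4/5 − 1/5 = 3/5
Scaled code = (code − low) / width = (1/2 − 1/5) / 3/5 = 1/2
  b: [0/1, 1/5) 
  a: [1/5, 4/5) ← scaled code falls here ✓
  e: [4/5, 1/1) 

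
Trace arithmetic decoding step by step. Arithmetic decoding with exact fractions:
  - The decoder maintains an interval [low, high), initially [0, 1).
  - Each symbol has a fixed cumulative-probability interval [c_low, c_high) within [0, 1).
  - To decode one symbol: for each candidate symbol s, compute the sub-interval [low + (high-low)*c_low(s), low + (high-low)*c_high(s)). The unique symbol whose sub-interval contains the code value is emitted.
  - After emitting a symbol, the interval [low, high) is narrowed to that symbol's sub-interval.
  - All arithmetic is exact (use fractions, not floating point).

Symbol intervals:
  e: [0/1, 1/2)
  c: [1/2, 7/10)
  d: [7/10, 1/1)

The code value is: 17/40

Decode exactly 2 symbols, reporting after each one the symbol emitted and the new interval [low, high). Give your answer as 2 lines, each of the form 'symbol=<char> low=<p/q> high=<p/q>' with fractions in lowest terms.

Answer: symbol=e low=0/1 high=1/2
symbol=d low=7/20 high=1/2

Derivation:
Step 1: interval [0/1, 1/1), width = 1/1 - 0/1 = 1/1
  'e': [0/1 + 1/1*0/1, 0/1 + 1/1*1/2) = [0/1, 1/2) <- contains code 17/40
  'c': [0/1 + 1/1*1/2, 0/1 + 1/1*7/10) = [1/2, 7/10)
  'd': [0/1 + 1/1*7/10, 0/1 + 1/1*1/1) = [7/10, 1/1)
  emit 'e', narrow to [0/1, 1/2)
Step 2: interval [0/1, 1/2), width = 1/2 - 0/1 = 1/2
  'e': [0/1 + 1/2*0/1, 0/1 + 1/2*1/2) = [0/1, 1/4)
  'c': [0/1 + 1/2*1/2, 0/1 + 1/2*7/10) = [1/4, 7/20)
  'd': [0/1 + 1/2*7/10, 0/1 + 1/2*1/1) = [7/20, 1/2) <- contains code 17/40
  emit 'd', narrow to [7/20, 1/2)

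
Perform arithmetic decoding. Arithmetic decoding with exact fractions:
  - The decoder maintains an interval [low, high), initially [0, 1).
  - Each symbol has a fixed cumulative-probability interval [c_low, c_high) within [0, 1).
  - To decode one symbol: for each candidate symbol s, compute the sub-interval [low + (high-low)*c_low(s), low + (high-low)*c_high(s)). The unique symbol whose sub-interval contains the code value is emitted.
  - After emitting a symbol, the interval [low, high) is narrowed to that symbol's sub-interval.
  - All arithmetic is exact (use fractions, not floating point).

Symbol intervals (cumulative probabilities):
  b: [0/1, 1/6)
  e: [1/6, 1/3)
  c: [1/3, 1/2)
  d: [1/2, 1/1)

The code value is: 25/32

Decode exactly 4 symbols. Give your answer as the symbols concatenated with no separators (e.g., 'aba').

Answer: ddbd

Derivation:
Step 1: interval [0/1, 1/1), width = 1/1 - 0/1 = 1/1
  'b': [0/1 + 1/1*0/1, 0/1 + 1/1*1/6) = [0/1, 1/6)
  'e': [0/1 + 1/1*1/6, 0/1 + 1/1*1/3) = [1/6, 1/3)
  'c': [0/1 + 1/1*1/3, 0/1 + 1/1*1/2) = [1/3, 1/2)
  'd': [0/1 + 1/1*1/2, 0/1 + 1/1*1/1) = [1/2, 1/1) <- contains code 25/32
  emit 'd', narrow to [1/2, 1/1)
Step 2: interval [1/2, 1/1), width = 1/1 - 1/2 = 1/2
  'b': [1/2 + 1/2*0/1, 1/2 + 1/2*1/6) = [1/2, 7/12)
  'e': [1/2 + 1/2*1/6, 1/2 + 1/2*1/3) = [7/12, 2/3)
  'c': [1/2 + 1/2*1/3, 1/2 + 1/2*1/2) = [2/3, 3/4)
  'd': [1/2 + 1/2*1/2, 1/2 + 1/2*1/1) = [3/4, 1/1) <- contains code 25/32
  emit 'd', narrow to [3/4, 1/1)
Step 3: interval [3/4, 1/1), width = 1/1 - 3/4 = 1/4
  'b': [3/4 + 1/4*0/1, 3/4 + 1/4*1/6) = [3/4, 19/24) <- contains code 25/32
  'e': [3/4 + 1/4*1/6, 3/4 + 1/4*1/3) = [19/24, 5/6)
  'c': [3/4 + 1/4*1/3, 3/4 + 1/4*1/2) = [5/6, 7/8)
  'd': [3/4 + 1/4*1/2, 3/4 + 1/4*1/1) = [7/8, 1/1)
  emit 'b', narrow to [3/4, 19/24)
Step 4: interval [3/4, 19/24), width = 19/24 - 3/4 = 1/24
  'b': [3/4 + 1/24*0/1, 3/4 + 1/24*1/6) = [3/4, 109/144)
  'e': [3/4 + 1/24*1/6, 3/4 + 1/24*1/3) = [109/144, 55/72)
  'c': [3/4 + 1/24*1/3, 3/4 + 1/24*1/2) = [55/72, 37/48)
  'd': [3/4 + 1/24*1/2, 3/4 + 1/24*1/1) = [37/48, 19/24) <- contains code 25/32
  emit 'd', narrow to [37/48, 19/24)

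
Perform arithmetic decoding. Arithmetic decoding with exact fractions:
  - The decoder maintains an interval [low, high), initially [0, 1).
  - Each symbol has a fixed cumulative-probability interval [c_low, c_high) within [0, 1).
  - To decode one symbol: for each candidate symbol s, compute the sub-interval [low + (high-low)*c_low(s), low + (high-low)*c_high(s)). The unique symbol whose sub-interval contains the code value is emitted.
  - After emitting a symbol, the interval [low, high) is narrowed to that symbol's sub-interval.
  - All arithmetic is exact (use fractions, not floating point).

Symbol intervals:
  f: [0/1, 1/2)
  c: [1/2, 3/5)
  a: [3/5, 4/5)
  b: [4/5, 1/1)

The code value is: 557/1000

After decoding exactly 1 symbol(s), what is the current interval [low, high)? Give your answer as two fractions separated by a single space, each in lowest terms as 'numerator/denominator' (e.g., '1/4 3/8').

Step 1: interval [0/1, 1/1), width = 1/1 - 0/1 = 1/1
  'f': [0/1 + 1/1*0/1, 0/1 + 1/1*1/2) = [0/1, 1/2)
  'c': [0/1 + 1/1*1/2, 0/1 + 1/1*3/5) = [1/2, 3/5) <- contains code 557/1000
  'a': [0/1 + 1/1*3/5, 0/1 + 1/1*4/5) = [3/5, 4/5)
  'b': [0/1 + 1/1*4/5, 0/1 + 1/1*1/1) = [4/5, 1/1)
  emit 'c', narrow to [1/2, 3/5)

Answer: 1/2 3/5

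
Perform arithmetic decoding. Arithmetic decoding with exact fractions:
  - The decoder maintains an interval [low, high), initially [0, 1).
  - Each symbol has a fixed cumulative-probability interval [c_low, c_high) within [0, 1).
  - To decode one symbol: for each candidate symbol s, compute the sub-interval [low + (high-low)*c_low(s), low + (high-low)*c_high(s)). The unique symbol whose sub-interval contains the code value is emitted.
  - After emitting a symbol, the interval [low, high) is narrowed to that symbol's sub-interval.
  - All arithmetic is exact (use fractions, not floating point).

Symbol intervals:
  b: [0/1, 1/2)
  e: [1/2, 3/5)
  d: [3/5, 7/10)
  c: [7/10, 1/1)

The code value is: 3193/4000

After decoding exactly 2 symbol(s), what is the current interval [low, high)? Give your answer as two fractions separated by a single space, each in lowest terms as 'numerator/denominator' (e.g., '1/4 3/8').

Answer: 7/10 17/20

Derivation:
Step 1: interval [0/1, 1/1), width = 1/1 - 0/1 = 1/1
  'b': [0/1 + 1/1*0/1, 0/1 + 1/1*1/2) = [0/1, 1/2)
  'e': [0/1 + 1/1*1/2, 0/1 + 1/1*3/5) = [1/2, 3/5)
  'd': [0/1 + 1/1*3/5, 0/1 + 1/1*7/10) = [3/5, 7/10)
  'c': [0/1 + 1/1*7/10, 0/1 + 1/1*1/1) = [7/10, 1/1) <- contains code 3193/4000
  emit 'c', narrow to [7/10, 1/1)
Step 2: interval [7/10, 1/1), width = 1/1 - 7/10 = 3/10
  'b': [7/10 + 3/10*0/1, 7/10 + 3/10*1/2) = [7/10, 17/20) <- contains code 3193/4000
  'e': [7/10 + 3/10*1/2, 7/10 + 3/10*3/5) = [17/20, 22/25)
  'd': [7/10 + 3/10*3/5, 7/10 + 3/10*7/10) = [22/25, 91/100)
  'c': [7/10 + 3/10*7/10, 7/10 + 3/10*1/1) = [91/100, 1/1)
  emit 'b', narrow to [7/10, 17/20)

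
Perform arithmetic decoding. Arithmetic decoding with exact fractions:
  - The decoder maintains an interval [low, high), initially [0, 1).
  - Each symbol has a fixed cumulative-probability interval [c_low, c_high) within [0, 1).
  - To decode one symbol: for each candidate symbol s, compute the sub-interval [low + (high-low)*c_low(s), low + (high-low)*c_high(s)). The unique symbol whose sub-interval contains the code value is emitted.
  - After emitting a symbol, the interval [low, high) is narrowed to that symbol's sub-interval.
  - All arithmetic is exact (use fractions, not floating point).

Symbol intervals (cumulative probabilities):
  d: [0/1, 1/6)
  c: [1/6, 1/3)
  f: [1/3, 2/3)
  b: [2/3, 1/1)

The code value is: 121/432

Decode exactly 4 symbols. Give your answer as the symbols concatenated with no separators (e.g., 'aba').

Answer: cbdc

Derivation:
Step 1: interval [0/1, 1/1), width = 1/1 - 0/1 = 1/1
  'd': [0/1 + 1/1*0/1, 0/1 + 1/1*1/6) = [0/1, 1/6)
  'c': [0/1 + 1/1*1/6, 0/1 + 1/1*1/3) = [1/6, 1/3) <- contains code 121/432
  'f': [0/1 + 1/1*1/3, 0/1 + 1/1*2/3) = [1/3, 2/3)
  'b': [0/1 + 1/1*2/3, 0/1 + 1/1*1/1) = [2/3, 1/1)
  emit 'c', narrow to [1/6, 1/3)
Step 2: interval [1/6, 1/3), width = 1/3 - 1/6 = 1/6
  'd': [1/6 + 1/6*0/1, 1/6 + 1/6*1/6) = [1/6, 7/36)
  'c': [1/6 + 1/6*1/6, 1/6 + 1/6*1/3) = [7/36, 2/9)
  'f': [1/6 + 1/6*1/3, 1/6 + 1/6*2/3) = [2/9, 5/18)
  'b': [1/6 + 1/6*2/3, 1/6 + 1/6*1/1) = [5/18, 1/3) <- contains code 121/432
  emit 'b', narrow to [5/18, 1/3)
Step 3: interval [5/18, 1/3), width = 1/3 - 5/18 = 1/18
  'd': [5/18 + 1/18*0/1, 5/18 + 1/18*1/6) = [5/18, 31/108) <- contains code 121/432
  'c': [5/18 + 1/18*1/6, 5/18 + 1/18*1/3) = [31/108, 8/27)
  'f': [5/18 + 1/18*1/3, 5/18 + 1/18*2/3) = [8/27, 17/54)
  'b': [5/18 + 1/18*2/3, 5/18 + 1/18*1/1) = [17/54, 1/3)
  emit 'd', narrow to [5/18, 31/108)
Step 4: interval [5/18, 31/108), width = 31/108 - 5/18 = 1/108
  'd': [5/18 + 1/108*0/1, 5/18 + 1/108*1/6) = [5/18, 181/648)
  'c': [5/18 + 1/108*1/6, 5/18 + 1/108*1/3) = [181/648, 91/324) <- contains code 121/432
  'f': [5/18 + 1/108*1/3, 5/18 + 1/108*2/3) = [91/324, 23/81)
  'b': [5/18 + 1/108*2/3, 5/18 + 1/108*1/1) = [23/81, 31/108)
  emit 'c', narrow to [181/648, 91/324)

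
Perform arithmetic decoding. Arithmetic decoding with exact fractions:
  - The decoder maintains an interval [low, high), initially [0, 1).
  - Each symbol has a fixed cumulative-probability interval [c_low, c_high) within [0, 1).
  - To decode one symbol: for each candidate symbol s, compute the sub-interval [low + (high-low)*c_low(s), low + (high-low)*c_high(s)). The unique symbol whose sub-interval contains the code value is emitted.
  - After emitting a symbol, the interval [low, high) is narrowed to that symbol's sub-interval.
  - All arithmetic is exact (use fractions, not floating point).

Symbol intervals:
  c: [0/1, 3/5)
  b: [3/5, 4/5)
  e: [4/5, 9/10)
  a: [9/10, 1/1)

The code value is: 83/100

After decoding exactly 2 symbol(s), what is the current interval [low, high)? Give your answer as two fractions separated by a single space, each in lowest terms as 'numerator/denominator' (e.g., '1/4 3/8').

Answer: 4/5 43/50

Derivation:
Step 1: interval [0/1, 1/1), width = 1/1 - 0/1 = 1/1
  'c': [0/1 + 1/1*0/1, 0/1 + 1/1*3/5) = [0/1, 3/5)
  'b': [0/1 + 1/1*3/5, 0/1 + 1/1*4/5) = [3/5, 4/5)
  'e': [0/1 + 1/1*4/5, 0/1 + 1/1*9/10) = [4/5, 9/10) <- contains code 83/100
  'a': [0/1 + 1/1*9/10, 0/1 + 1/1*1/1) = [9/10, 1/1)
  emit 'e', narrow to [4/5, 9/10)
Step 2: interval [4/5, 9/10), width = 9/10 - 4/5 = 1/10
  'c': [4/5 + 1/10*0/1, 4/5 + 1/10*3/5) = [4/5, 43/50) <- contains code 83/100
  'b': [4/5 + 1/10*3/5, 4/5 + 1/10*4/5) = [43/50, 22/25)
  'e': [4/5 + 1/10*4/5, 4/5 + 1/10*9/10) = [22/25, 89/100)
  'a': [4/5 + 1/10*9/10, 4/5 + 1/10*1/1) = [89/100, 9/10)
  emit 'c', narrow to [4/5, 43/50)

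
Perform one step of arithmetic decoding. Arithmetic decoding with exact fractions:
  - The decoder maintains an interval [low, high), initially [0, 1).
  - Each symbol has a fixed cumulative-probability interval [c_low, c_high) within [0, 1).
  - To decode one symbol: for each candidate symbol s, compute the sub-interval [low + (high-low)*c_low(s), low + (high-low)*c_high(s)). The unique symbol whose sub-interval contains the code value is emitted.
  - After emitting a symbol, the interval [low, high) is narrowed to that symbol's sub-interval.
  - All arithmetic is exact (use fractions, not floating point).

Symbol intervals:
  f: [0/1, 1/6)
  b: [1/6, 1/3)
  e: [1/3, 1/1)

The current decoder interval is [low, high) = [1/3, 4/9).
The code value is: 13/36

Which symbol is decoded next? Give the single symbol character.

Answer: b

Derivation:
Interval width = high − low = 4/9 − 1/3 = 1/9
Scaled code = (code − low) / width = (13/36 − 1/3) / 1/9 = 1/4
  f: [0/1, 1/6) 
  b: [1/6, 1/3) ← scaled code falls here ✓
  e: [1/3, 1/1) 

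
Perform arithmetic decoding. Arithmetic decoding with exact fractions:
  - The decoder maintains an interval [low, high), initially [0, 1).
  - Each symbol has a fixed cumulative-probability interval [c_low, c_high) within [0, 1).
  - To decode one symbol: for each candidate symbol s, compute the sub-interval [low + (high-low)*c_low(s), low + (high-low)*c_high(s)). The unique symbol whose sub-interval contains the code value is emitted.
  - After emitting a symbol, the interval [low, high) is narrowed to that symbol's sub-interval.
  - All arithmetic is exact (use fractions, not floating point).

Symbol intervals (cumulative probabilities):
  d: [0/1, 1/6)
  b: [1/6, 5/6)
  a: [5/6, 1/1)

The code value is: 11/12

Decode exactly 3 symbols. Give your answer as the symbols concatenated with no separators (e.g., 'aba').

Answer: abb

Derivation:
Step 1: interval [0/1, 1/1), width = 1/1 - 0/1 = 1/1
  'd': [0/1 + 1/1*0/1, 0/1 + 1/1*1/6) = [0/1, 1/6)
  'b': [0/1 + 1/1*1/6, 0/1 + 1/1*5/6) = [1/6, 5/6)
  'a': [0/1 + 1/1*5/6, 0/1 + 1/1*1/1) = [5/6, 1/1) <- contains code 11/12
  emit 'a', narrow to [5/6, 1/1)
Step 2: interval [5/6, 1/1), width = 1/1 - 5/6 = 1/6
  'd': [5/6 + 1/6*0/1, 5/6 + 1/6*1/6) = [5/6, 31/36)
  'b': [5/6 + 1/6*1/6, 5/6 + 1/6*5/6) = [31/36, 35/36) <- contains code 11/12
  'a': [5/6 + 1/6*5/6, 5/6 + 1/6*1/1) = [35/36, 1/1)
  emit 'b', narrow to [31/36, 35/36)
Step 3: interval [31/36, 35/36), width = 35/36 - 31/36 = 1/9
  'd': [31/36 + 1/9*0/1, 31/36 + 1/9*1/6) = [31/36, 95/108)
  'b': [31/36 + 1/9*1/6, 31/36 + 1/9*5/6) = [95/108, 103/108) <- contains code 11/12
  'a': [31/36 + 1/9*5/6, 31/36 + 1/9*1/1) = [103/108, 35/36)
  emit 'b', narrow to [95/108, 103/108)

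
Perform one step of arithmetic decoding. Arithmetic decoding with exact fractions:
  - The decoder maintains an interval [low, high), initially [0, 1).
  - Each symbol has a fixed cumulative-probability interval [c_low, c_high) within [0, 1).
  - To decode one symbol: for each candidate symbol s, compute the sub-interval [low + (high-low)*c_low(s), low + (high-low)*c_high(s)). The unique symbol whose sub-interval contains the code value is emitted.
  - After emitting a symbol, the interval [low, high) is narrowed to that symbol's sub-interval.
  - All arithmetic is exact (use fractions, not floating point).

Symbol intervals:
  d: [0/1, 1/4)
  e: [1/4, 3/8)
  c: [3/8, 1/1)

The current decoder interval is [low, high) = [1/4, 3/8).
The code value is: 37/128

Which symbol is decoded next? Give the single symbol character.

Interval width = high − low = 3/8 − 1/4 = 1/8
Scaled code = (code − low) / width = (37/128 − 1/4) / 1/8 = 5/16
  d: [0/1, 1/4) 
  e: [1/4, 3/8) ← scaled code falls here ✓
  c: [3/8, 1/1) 

Answer: e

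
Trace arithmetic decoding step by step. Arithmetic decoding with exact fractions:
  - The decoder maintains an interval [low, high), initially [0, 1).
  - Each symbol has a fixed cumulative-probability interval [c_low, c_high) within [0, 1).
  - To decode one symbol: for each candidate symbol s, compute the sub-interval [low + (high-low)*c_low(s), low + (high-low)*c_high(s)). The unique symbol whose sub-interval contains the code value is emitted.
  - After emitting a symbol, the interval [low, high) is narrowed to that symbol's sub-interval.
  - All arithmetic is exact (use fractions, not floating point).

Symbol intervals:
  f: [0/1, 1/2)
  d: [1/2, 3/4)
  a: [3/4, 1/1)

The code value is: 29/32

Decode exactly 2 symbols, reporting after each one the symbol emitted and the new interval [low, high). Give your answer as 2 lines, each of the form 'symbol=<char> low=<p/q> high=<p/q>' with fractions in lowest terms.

Step 1: interval [0/1, 1/1), width = 1/1 - 0/1 = 1/1
  'f': [0/1 + 1/1*0/1, 0/1 + 1/1*1/2) = [0/1, 1/2)
  'd': [0/1 + 1/1*1/2, 0/1 + 1/1*3/4) = [1/2, 3/4)
  'a': [0/1 + 1/1*3/4, 0/1 + 1/1*1/1) = [3/4, 1/1) <- contains code 29/32
  emit 'a', narrow to [3/4, 1/1)
Step 2: interval [3/4, 1/1), width = 1/1 - 3/4 = 1/4
  'f': [3/4 + 1/4*0/1, 3/4 + 1/4*1/2) = [3/4, 7/8)
  'd': [3/4 + 1/4*1/2, 3/4 + 1/4*3/4) = [7/8, 15/16) <- contains code 29/32
  'a': [3/4 + 1/4*3/4, 3/4 + 1/4*1/1) = [15/16, 1/1)
  emit 'd', narrow to [7/8, 15/16)

Answer: symbol=a low=3/4 high=1/1
symbol=d low=7/8 high=15/16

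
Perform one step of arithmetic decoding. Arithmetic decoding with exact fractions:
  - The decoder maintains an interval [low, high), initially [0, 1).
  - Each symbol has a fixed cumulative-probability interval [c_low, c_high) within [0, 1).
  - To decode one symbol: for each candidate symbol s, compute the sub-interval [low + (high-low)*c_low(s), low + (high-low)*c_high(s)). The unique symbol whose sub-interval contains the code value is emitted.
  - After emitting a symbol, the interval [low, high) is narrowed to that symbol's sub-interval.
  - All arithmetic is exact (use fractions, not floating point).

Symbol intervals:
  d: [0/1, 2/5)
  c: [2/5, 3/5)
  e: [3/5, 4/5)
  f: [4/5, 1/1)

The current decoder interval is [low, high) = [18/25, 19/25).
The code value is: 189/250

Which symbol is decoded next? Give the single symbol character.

Interval width = high − low = 19/25 − 18/25 = 1/25
Scaled code = (code − low) / width = (189/250 − 18/25) / 1/25 = 9/10
  d: [0/1, 2/5) 
  c: [2/5, 3/5) 
  e: [3/5, 4/5) 
  f: [4/5, 1/1) ← scaled code falls here ✓

Answer: f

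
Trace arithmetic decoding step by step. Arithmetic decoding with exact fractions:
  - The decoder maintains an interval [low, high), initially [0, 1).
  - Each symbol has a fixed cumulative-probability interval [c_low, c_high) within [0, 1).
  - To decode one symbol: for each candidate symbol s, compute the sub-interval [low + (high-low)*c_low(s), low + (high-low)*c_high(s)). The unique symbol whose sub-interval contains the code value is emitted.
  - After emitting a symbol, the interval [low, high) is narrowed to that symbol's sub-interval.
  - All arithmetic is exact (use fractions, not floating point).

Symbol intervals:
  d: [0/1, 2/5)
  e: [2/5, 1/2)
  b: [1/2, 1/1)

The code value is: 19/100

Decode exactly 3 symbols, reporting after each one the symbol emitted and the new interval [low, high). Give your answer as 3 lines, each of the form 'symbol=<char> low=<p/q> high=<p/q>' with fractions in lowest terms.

Answer: symbol=d low=0/1 high=2/5
symbol=e low=4/25 high=1/5
symbol=b low=9/50 high=1/5

Derivation:
Step 1: interval [0/1, 1/1), width = 1/1 - 0/1 = 1/1
  'd': [0/1 + 1/1*0/1, 0/1 + 1/1*2/5) = [0/1, 2/5) <- contains code 19/100
  'e': [0/1 + 1/1*2/5, 0/1 + 1/1*1/2) = [2/5, 1/2)
  'b': [0/1 + 1/1*1/2, 0/1 + 1/1*1/1) = [1/2, 1/1)
  emit 'd', narrow to [0/1, 2/5)
Step 2: interval [0/1, 2/5), width = 2/5 - 0/1 = 2/5
  'd': [0/1 + 2/5*0/1, 0/1 + 2/5*2/5) = [0/1, 4/25)
  'e': [0/1 + 2/5*2/5, 0/1 + 2/5*1/2) = [4/25, 1/5) <- contains code 19/100
  'b': [0/1 + 2/5*1/2, 0/1 + 2/5*1/1) = [1/5, 2/5)
  emit 'e', narrow to [4/25, 1/5)
Step 3: interval [4/25, 1/5), width = 1/5 - 4/25 = 1/25
  'd': [4/25 + 1/25*0/1, 4/25 + 1/25*2/5) = [4/25, 22/125)
  'e': [4/25 + 1/25*2/5, 4/25 + 1/25*1/2) = [22/125, 9/50)
  'b': [4/25 + 1/25*1/2, 4/25 + 1/25*1/1) = [9/50, 1/5) <- contains code 19/100
  emit 'b', narrow to [9/50, 1/5)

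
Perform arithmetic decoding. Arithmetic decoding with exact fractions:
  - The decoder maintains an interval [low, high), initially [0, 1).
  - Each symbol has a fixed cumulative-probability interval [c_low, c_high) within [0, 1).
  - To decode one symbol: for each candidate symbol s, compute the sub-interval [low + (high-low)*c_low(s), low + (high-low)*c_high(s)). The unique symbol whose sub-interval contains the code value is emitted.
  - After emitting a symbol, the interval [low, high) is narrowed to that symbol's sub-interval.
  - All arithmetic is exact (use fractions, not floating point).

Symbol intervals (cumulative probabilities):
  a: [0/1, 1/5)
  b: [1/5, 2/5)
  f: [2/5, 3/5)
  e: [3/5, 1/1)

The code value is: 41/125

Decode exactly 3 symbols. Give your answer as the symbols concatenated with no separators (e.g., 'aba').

Answer: bea

Derivation:
Step 1: interval [0/1, 1/1), width = 1/1 - 0/1 = 1/1
  'a': [0/1 + 1/1*0/1, 0/1 + 1/1*1/5) = [0/1, 1/5)
  'b': [0/1 + 1/1*1/5, 0/1 + 1/1*2/5) = [1/5, 2/5) <- contains code 41/125
  'f': [0/1 + 1/1*2/5, 0/1 + 1/1*3/5) = [2/5, 3/5)
  'e': [0/1 + 1/1*3/5, 0/1 + 1/1*1/1) = [3/5, 1/1)
  emit 'b', narrow to [1/5, 2/5)
Step 2: interval [1/5, 2/5), width = 2/5 - 1/5 = 1/5
  'a': [1/5 + 1/5*0/1, 1/5 + 1/5*1/5) = [1/5, 6/25)
  'b': [1/5 + 1/5*1/5, 1/5 + 1/5*2/5) = [6/25, 7/25)
  'f': [1/5 + 1/5*2/5, 1/5 + 1/5*3/5) = [7/25, 8/25)
  'e': [1/5 + 1/5*3/5, 1/5 + 1/5*1/1) = [8/25, 2/5) <- contains code 41/125
  emit 'e', narrow to [8/25, 2/5)
Step 3: interval [8/25, 2/5), width = 2/5 - 8/25 = 2/25
  'a': [8/25 + 2/25*0/1, 8/25 + 2/25*1/5) = [8/25, 42/125) <- contains code 41/125
  'b': [8/25 + 2/25*1/5, 8/25 + 2/25*2/5) = [42/125, 44/125)
  'f': [8/25 + 2/25*2/5, 8/25 + 2/25*3/5) = [44/125, 46/125)
  'e': [8/25 + 2/25*3/5, 8/25 + 2/25*1/1) = [46/125, 2/5)
  emit 'a', narrow to [8/25, 42/125)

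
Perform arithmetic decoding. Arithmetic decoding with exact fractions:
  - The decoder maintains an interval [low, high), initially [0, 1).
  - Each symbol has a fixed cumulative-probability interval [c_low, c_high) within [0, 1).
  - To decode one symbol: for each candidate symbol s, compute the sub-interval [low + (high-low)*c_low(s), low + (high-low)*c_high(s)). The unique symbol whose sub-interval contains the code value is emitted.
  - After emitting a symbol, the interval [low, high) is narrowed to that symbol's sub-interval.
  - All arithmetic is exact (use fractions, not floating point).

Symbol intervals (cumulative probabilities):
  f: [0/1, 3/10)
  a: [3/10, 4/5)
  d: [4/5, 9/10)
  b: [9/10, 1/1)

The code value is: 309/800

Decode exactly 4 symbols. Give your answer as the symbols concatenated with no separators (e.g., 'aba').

Step 1: interval [0/1, 1/1), width = 1/1 - 0/1 = 1/1
  'f': [0/1 + 1/1*0/1, 0/1 + 1/1*3/10) = [0/1, 3/10)
  'a': [0/1 + 1/1*3/10, 0/1 + 1/1*4/5) = [3/10, 4/5) <- contains code 309/800
  'd': [0/1 + 1/1*4/5, 0/1 + 1/1*9/10) = [4/5, 9/10)
  'b': [0/1 + 1/1*9/10, 0/1 + 1/1*1/1) = [9/10, 1/1)
  emit 'a', narrow to [3/10, 4/5)
Step 2: interval [3/10, 4/5), width = 4/5 - 3/10 = 1/2
  'f': [3/10 + 1/2*0/1, 3/10 + 1/2*3/10) = [3/10, 9/20) <- contains code 309/800
  'a': [3/10 + 1/2*3/10, 3/10 + 1/2*4/5) = [9/20, 7/10)
  'd': [3/10 + 1/2*4/5, 3/10 + 1/2*9/10) = [7/10, 3/4)
  'b': [3/10 + 1/2*9/10, 3/10 + 1/2*1/1) = [3/4, 4/5)
  emit 'f', narrow to [3/10, 9/20)
Step 3: interval [3/10, 9/20), width = 9/20 - 3/10 = 3/20
  'f': [3/10 + 3/20*0/1, 3/10 + 3/20*3/10) = [3/10, 69/200)
  'a': [3/10 + 3/20*3/10, 3/10 + 3/20*4/5) = [69/200, 21/50) <- contains code 309/800
  'd': [3/10 + 3/20*4/5, 3/10 + 3/20*9/10) = [21/50, 87/200)
  'b': [3/10 + 3/20*9/10, 3/10 + 3/20*1/1) = [87/200, 9/20)
  emit 'a', narrow to [69/200, 21/50)
Step 4: interval [69/200, 21/50), width = 21/50 - 69/200 = 3/40
  'f': [69/200 + 3/40*0/1, 69/200 + 3/40*3/10) = [69/200, 147/400)
  'a': [69/200 + 3/40*3/10, 69/200 + 3/40*4/5) = [147/400, 81/200) <- contains code 309/800
  'd': [69/200 + 3/40*4/5, 69/200 + 3/40*9/10) = [81/200, 33/80)
  'b': [69/200 + 3/40*9/10, 69/200 + 3/40*1/1) = [33/80, 21/50)
  emit 'a', narrow to [147/400, 81/200)

Answer: afaa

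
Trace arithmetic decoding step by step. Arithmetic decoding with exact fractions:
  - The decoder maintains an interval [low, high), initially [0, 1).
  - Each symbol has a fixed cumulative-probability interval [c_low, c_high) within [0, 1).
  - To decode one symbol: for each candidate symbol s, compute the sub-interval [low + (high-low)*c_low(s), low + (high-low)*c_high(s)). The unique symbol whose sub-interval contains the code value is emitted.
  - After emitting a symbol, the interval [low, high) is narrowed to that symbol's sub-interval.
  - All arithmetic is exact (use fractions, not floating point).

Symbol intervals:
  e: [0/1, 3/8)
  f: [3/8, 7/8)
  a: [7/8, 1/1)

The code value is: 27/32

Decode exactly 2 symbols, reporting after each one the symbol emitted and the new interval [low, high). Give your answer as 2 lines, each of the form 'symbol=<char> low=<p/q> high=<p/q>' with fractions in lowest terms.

Answer: symbol=f low=3/8 high=7/8
symbol=a low=13/16 high=7/8

Derivation:
Step 1: interval [0/1, 1/1), width = 1/1 - 0/1 = 1/1
  'e': [0/1 + 1/1*0/1, 0/1 + 1/1*3/8) = [0/1, 3/8)
  'f': [0/1 + 1/1*3/8, 0/1 + 1/1*7/8) = [3/8, 7/8) <- contains code 27/32
  'a': [0/1 + 1/1*7/8, 0/1 + 1/1*1/1) = [7/8, 1/1)
  emit 'f', narrow to [3/8, 7/8)
Step 2: interval [3/8, 7/8), width = 7/8 - 3/8 = 1/2
  'e': [3/8 + 1/2*0/1, 3/8 + 1/2*3/8) = [3/8, 9/16)
  'f': [3/8 + 1/2*3/8, 3/8 + 1/2*7/8) = [9/16, 13/16)
  'a': [3/8 + 1/2*7/8, 3/8 + 1/2*1/1) = [13/16, 7/8) <- contains code 27/32
  emit 'a', narrow to [13/16, 7/8)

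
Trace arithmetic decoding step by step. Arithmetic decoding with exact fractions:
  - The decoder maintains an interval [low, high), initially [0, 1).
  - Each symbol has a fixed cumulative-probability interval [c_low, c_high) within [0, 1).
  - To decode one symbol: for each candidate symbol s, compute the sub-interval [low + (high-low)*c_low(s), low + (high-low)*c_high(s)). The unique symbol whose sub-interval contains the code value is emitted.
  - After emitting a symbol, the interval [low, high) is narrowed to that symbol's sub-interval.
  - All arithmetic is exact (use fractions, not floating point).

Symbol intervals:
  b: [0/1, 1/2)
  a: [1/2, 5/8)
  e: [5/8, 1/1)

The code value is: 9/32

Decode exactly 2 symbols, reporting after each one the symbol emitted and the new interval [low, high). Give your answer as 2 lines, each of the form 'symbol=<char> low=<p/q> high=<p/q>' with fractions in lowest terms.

Step 1: interval [0/1, 1/1), width = 1/1 - 0/1 = 1/1
  'b': [0/1 + 1/1*0/1, 0/1 + 1/1*1/2) = [0/1, 1/2) <- contains code 9/32
  'a': [0/1 + 1/1*1/2, 0/1 + 1/1*5/8) = [1/2, 5/8)
  'e': [0/1 + 1/1*5/8, 0/1 + 1/1*1/1) = [5/8, 1/1)
  emit 'b', narrow to [0/1, 1/2)
Step 2: interval [0/1, 1/2), width = 1/2 - 0/1 = 1/2
  'b': [0/1 + 1/2*0/1, 0/1 + 1/2*1/2) = [0/1, 1/4)
  'a': [0/1 + 1/2*1/2, 0/1 + 1/2*5/8) = [1/4, 5/16) <- contains code 9/32
  'e': [0/1 + 1/2*5/8, 0/1 + 1/2*1/1) = [5/16, 1/2)
  emit 'a', narrow to [1/4, 5/16)

Answer: symbol=b low=0/1 high=1/2
symbol=a low=1/4 high=5/16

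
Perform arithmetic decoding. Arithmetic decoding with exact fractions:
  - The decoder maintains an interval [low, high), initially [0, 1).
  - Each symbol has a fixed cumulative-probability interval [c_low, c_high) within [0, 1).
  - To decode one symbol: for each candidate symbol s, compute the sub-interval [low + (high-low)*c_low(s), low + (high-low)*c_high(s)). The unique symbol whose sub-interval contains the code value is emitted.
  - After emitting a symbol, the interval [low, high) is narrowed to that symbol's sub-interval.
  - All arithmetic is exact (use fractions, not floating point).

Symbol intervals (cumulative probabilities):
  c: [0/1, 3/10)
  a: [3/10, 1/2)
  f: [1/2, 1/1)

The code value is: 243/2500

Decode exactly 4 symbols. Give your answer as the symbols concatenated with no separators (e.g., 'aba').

Step 1: interval [0/1, 1/1), width = 1/1 - 0/1 = 1/1
  'c': [0/1 + 1/1*0/1, 0/1 + 1/1*3/10) = [0/1, 3/10) <- contains code 243/2500
  'a': [0/1 + 1/1*3/10, 0/1 + 1/1*1/2) = [3/10, 1/2)
  'f': [0/1 + 1/1*1/2, 0/1 + 1/1*1/1) = [1/2, 1/1)
  emit 'c', narrow to [0/1, 3/10)
Step 2: interval [0/1, 3/10), width = 3/10 - 0/1 = 3/10
  'c': [0/1 + 3/10*0/1, 0/1 + 3/10*3/10) = [0/1, 9/100)
  'a': [0/1 + 3/10*3/10, 0/1 + 3/10*1/2) = [9/100, 3/20) <- contains code 243/2500
  'f': [0/1 + 3/10*1/2, 0/1 + 3/10*1/1) = [3/20, 3/10)
  emit 'a', narrow to [9/100, 3/20)
Step 3: interval [9/100, 3/20), width = 3/20 - 9/100 = 3/50
  'c': [9/100 + 3/50*0/1, 9/100 + 3/50*3/10) = [9/100, 27/250) <- contains code 243/2500
  'a': [9/100 + 3/50*3/10, 9/100 + 3/50*1/2) = [27/250, 3/25)
  'f': [9/100 + 3/50*1/2, 9/100 + 3/50*1/1) = [3/25, 3/20)
  emit 'c', narrow to [9/100, 27/250)
Step 4: interval [9/100, 27/250), width = 27/250 - 9/100 = 9/500
  'c': [9/100 + 9/500*0/1, 9/100 + 9/500*3/10) = [9/100, 477/5000)
  'a': [9/100 + 9/500*3/10, 9/100 + 9/500*1/2) = [477/5000, 99/1000) <- contains code 243/2500
  'f': [9/100 + 9/500*1/2, 9/100 + 9/500*1/1) = [99/1000, 27/250)
  emit 'a', narrow to [477/5000, 99/1000)

Answer: caca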